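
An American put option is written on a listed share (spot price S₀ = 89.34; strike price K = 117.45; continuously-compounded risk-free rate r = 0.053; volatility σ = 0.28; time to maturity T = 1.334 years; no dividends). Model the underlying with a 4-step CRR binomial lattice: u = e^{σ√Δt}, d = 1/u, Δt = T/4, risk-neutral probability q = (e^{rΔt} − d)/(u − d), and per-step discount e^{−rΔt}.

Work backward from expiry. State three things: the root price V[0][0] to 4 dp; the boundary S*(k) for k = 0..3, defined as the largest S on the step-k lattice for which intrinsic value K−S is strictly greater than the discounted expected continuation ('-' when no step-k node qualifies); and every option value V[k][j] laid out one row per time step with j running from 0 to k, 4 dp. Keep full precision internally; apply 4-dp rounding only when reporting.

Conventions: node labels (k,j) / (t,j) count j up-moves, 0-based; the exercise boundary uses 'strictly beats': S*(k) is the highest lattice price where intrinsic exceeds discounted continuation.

price = 28.1799
boundary = - 76.0013 89.3400 76.0013
tree:
28.1799
41.4487 16.6390
52.7958 28.1100 6.3940
62.4489 41.4487 13.4065 0.0000
70.6607 52.7958 28.1100 0.0000 0.0000

Δt=0.33350, u=1.17551, d=0.85070, q=0.51457, disc=e^(-rΔt)=0.98248
k=4 terminal: V=max(K-S,0) → 70.6607 52.7958 28.1100 0.0000 0.0000
k=3: j=0 S=55.0011 intr=62.4489 cont=60.3911 V=62.4489[EX]; j=1 S=76.0013 intr=41.4487 cont=39.3909 V=41.4487[EX]; j=2 S=105.0197 intr=12.4303 cont=13.4065 V=13.4065[hold]; j=3 S=145.1176 intr=0.0000 cont=0.0000 V=0.0000[hold]  S*(3)=76.0013
k=2: j=0 S=64.6542 intr=52.7958 cont=50.7381 V=52.7958[EX]; j=1 S=89.3400 intr=28.1100 cont=26.5458 V=28.1100[EX]; j=2 S=123.4512 intr=0.0000 cont=6.3940 V=6.3940[hold]  S*(2)=89.3400
k=1: j=0 S=76.0013 intr=41.4487 cont=39.3909 V=41.4487[EX]; j=1 S=105.0197 intr=12.4303 cont=16.6390 V=16.6390[hold]  S*(1)=76.0013
k=0: j=0 S=89.3400 intr=28.1100 cont=28.1799 V=28.1799[hold]  S*(0)=-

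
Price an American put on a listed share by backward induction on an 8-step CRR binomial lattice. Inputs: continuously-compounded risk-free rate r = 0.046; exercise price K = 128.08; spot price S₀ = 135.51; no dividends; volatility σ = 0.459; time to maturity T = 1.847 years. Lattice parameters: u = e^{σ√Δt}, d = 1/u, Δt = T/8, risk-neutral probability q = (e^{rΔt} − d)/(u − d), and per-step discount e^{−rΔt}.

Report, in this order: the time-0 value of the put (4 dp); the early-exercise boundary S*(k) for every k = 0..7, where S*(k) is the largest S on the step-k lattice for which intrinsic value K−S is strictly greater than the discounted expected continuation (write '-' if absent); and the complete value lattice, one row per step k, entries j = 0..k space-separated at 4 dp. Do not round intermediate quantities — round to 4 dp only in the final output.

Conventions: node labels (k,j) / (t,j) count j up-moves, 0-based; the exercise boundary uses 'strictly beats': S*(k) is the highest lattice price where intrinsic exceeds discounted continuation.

Δt=0.23087  u=1.24676  d=0.80208  q=0.46910  discount=0.98944
step 8 (expiry): payoffs max(K−S,0) = 104.8680 91.9991 71.9956 40.9020 0.0000 0.0000 0.0000 0.0000 0.0000
step 7: (k=7,j=0): S=28.9398, K−S=99.1402, hold=97.7872 ⇒ V=99.1402 exercise | (k=7,j=1): S=44.9842, K−S=83.0958, hold=81.7428 ⇒ V=83.0958 exercise | (k=7,j=2): S=69.9237, K−S=58.1563, hold=56.8033 ⇒ V=58.1563 exercise | (k=7,j=3): S=108.6899, K−S=19.3901, hold=21.4857 ⇒ V=21.4857 continue | (k=7,j=4): S=168.9482, K−S=0.0000, hold=0.0000 ⇒ V=0.0000 continue | (k=7,j=5): S=262.6143, K−S=0.0000, hold=0.0000 ⇒ V=0.0000 continue | (k=7,j=6): S=408.2095, K−S=0.0000, hold=0.0000 ⇒ V=0.0000 continue | (k=7,j=7): S=634.5235, K−S=0.0000, hold=0.0000 ⇒ V=0.0000 continue  boundary S*=69.9237
step 6: (k=6,j=0): S=36.0809, K−S=91.9991, hold=90.6461 ⇒ V=91.9991 exercise | (k=6,j=1): S=56.0844, K−S=71.9956, hold=70.6426 ⇒ V=71.9956 exercise | (k=6,j=2): S=87.1780, K−S=40.9020, hold=40.5216 ⇒ V=40.9020 exercise | (k=6,j=3): S=135.5100, K−S=0.0000, hold=11.2863 ⇒ V=11.2863 continue | (k=6,j=4): S=210.6377, K−S=0.0000, hold=0.0000 ⇒ V=0.0000 continue | (k=6,j=5): S=327.4166, K−S=0.0000, hold=0.0000 ⇒ V=0.0000 continue | (k=6,j=6): S=508.9386, K−S=0.0000, hold=0.0000 ⇒ V=0.0000 continue  boundary S*=87.1780
step 5: (k=5,j=0): S=44.9842, K−S=83.0958, hold=81.7428 ⇒ V=83.0958 exercise | (k=5,j=1): S=69.9237, K−S=58.1563, hold=56.8033 ⇒ V=58.1563 exercise | (k=5,j=2): S=108.6899, K−S=19.3901, hold=26.7241 ⇒ V=26.7241 continue | (k=5,j=3): S=168.9482, K−S=0.0000, hold=5.9287 ⇒ V=5.9287 continue | (k=5,j=4): S=262.6143, K−S=0.0000, hold=0.0000 ⇒ V=0.0000 continue | (k=5,j=5): S=408.2095, K−S=0.0000, hold=0.0000 ⇒ V=0.0000 continue  boundary S*=69.9237
step 4: (k=4,j=0): S=56.0844, K−S=71.9956, hold=70.6426 ⇒ V=71.9956 exercise | (k=4,j=1): S=87.1780, K−S=40.9020, hold=42.9530 ⇒ V=42.9530 continue | (k=4,j=2): S=135.5100, K−S=0.0000, hold=16.7898 ⇒ V=16.7898 continue | (k=4,j=3): S=210.6377, K−S=0.0000, hold=3.1143 ⇒ V=3.1143 continue | (k=4,j=4): S=327.4166, K−S=0.0000, hold=0.0000 ⇒ V=0.0000 continue  boundary S*=56.0844
step 3: (k=3,j=0): S=69.9237, K−S=58.1563, hold=57.7552 ⇒ V=58.1563 exercise | (k=3,j=1): S=108.6899, K−S=19.3901, hold=30.3558 ⇒ V=30.3558 continue | (k=3,j=2): S=168.9482, K−S=0.0000, hold=10.2651 ⇒ V=10.2651 continue | (k=3,j=3): S=262.6143, K−S=0.0000, hold=1.6359 ⇒ V=1.6359 continue  boundary S*=69.9237
step 2: (k=2,j=0): S=87.1780, K−S=40.9020, hold=44.6386 ⇒ V=44.6386 continue | (k=2,j=1): S=135.5100, K−S=0.0000, hold=20.7102 ⇒ V=20.7102 continue | (k=2,j=2): S=210.6377, K−S=0.0000, hold=6.1515 ⇒ V=6.1515 continue  boundary S*=-
step 1: (k=1,j=0): S=108.6899, K−S=19.3901, hold=33.0609 ⇒ V=33.0609 continue | (k=1,j=1): S=168.9482, K−S=0.0000, hold=13.7341 ⇒ V=13.7341 continue  boundary S*=-
step 0: (k=0,j=0): S=135.5100, K−S=0.0000, hold=23.7413 ⇒ V=23.7413 continue  boundary S*=-

price = 23.7413
boundary = - - - 69.9237 56.0844 69.9237 87.1780 69.9237
tree:
23.7413
33.0609 13.7341
44.6386 20.7102 6.1515
58.1563 30.3558 10.2651 1.6359
71.9956 42.9530 16.7898 3.1143 0.0000
83.0958 58.1563 26.7241 5.9287 0.0000 0.0000
91.9991 71.9956 40.9020 11.2863 0.0000 0.0000 0.0000
99.1402 83.0958 58.1563 21.4857 0.0000 0.0000 0.0000 0.0000
104.8680 91.9991 71.9956 40.9020 0.0000 0.0000 0.0000 0.0000 0.0000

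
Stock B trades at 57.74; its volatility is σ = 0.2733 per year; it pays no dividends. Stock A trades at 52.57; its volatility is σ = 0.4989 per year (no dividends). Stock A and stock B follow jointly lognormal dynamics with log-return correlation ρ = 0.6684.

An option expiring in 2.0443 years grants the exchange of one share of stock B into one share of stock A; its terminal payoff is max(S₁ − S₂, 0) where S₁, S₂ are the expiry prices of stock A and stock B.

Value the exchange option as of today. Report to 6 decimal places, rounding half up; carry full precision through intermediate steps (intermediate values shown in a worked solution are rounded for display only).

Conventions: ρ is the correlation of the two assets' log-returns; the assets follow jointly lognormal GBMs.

exchange price = 9.274227

σ_eff = √(σ₁² + σ₂² − 2ρσ₁σ₂) = √(0.4989² + 0.2733² − 2·0.6684·0.4989·0.2733) = 0.375929
d₁ = (ln(S₁/S₂) + (q₂ − q₁ + σ_eff²/2)T) / (σ_eff√T) = (ln(52.57/57.74) + (0.0 − 0.0 + 0.070661)·2.0443) / 0.537499 = 0.094229
d₂ = d₁ − σ_eff√T = 0.094229 − 0.537499 = -0.443270
N(d₁) = 0.537536,  N(d₂) = 0.328785
V = S₁·e^{−q₁T}·N(d₁) − S₂·e^{−q₂T}·N(d₂) = 28.258287 − 18.984061 = 9.274227
Key observation: pricing in stock B-units makes this a unit-strike call on the ratio S₁/S₂ — the risk-free rate cancels and cannot affect the value.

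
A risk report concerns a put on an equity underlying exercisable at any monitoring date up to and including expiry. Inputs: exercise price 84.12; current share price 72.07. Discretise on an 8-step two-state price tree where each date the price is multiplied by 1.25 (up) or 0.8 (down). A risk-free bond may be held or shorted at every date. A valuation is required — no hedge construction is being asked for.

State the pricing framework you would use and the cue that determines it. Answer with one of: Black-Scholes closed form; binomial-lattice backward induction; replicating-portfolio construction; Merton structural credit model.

Key observation: an American put (K = 84.12, S₀ = 72.07) on a 8-date tree has no closed form — the optimal stopping decision is embedded and must be resolved recursively from expiry.

framework: binomial-lattice backward induction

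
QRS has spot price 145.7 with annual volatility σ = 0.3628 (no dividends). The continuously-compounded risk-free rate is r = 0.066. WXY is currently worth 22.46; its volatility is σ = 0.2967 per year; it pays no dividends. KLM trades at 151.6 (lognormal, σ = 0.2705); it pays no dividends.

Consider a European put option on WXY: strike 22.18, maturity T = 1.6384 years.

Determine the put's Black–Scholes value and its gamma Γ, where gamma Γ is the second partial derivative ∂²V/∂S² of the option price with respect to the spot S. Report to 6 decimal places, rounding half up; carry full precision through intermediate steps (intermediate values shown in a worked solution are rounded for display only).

σ√T = 0.2967·√1.6384 = 0.379776
d₁ = (ln(S/K) + (r+σ²/2)T) / (σ√T) = (ln(22.46/22.18) + (0.066+0.2967²/2)·1.6384) / 0.379776 = (0.012545 + 0.180249) / 0.379776 = 0.507653
d₂ = d₁ − σ√T = 0.507653 − 0.379776 = 0.127877
e^{−rT} = 0.897507
N(−d₁) = 0.305848,  N(−d₂) = 0.449123
Put price V = K·e^{−rT}·N(−d₂) − S·N(−d₁) = 8.940565 − 6.869357 = 2.071208
φ(d₁) = (1/√(2π))·e^{−d₁²/2} = 0.350711
Γ = φ(d₁) / (S·σ·√T) = 0.041116

price = 2.071208
Γ = 0.041116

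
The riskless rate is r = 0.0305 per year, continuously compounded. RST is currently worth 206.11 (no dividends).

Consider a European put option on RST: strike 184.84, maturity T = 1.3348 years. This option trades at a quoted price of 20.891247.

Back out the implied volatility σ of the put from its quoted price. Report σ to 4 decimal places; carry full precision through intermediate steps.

sigma = 0.3801

At σ = 0.3801 the Black–Scholes value reproduces the quote:
σ√T = 0.3801·√1.3348 = 0.439143
d₁ = (ln(S/K) + (r+σ²/2)T) / (σ√T) = (ln(206.11/184.84) + (0.0305+0.3801²/2)·1.3348) / 0.439143 = (0.108919 + 0.137135) / 0.439143 = 0.560305
d₂ = d₁ − σ√T = 0.560305 − 0.439143 = 0.121162
e^{−rT} = 0.960106
N(−d₁) = 0.287636,  N(−d₂) = 0.451781
V = K·e^{−rT}·N(−d₂) − S·N(−d₁) = 80.175829 − 59.284582 = 20.891247 (the observed quote) — the price is monotone increasing in volatility, hence this σ is the only solution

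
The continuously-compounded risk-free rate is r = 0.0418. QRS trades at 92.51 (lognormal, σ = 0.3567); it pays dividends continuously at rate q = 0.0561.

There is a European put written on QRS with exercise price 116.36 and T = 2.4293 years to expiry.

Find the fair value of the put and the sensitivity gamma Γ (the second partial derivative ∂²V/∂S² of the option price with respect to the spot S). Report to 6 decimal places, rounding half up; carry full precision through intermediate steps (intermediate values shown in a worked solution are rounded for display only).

price = 34.728619
Γ = 0.006638

σ√T = 0.3567·√2.4293 = 0.555960
d₁ = (ln(S/K) + (r−q+σ²/2)T) / (σ√T) = (ln(92.51/116.36) + (0.0418−0.0561+0.3567²/2)·2.4293) / 0.555960 = (-0.229372 + 0.119807) / 0.555960 = -0.197074
d₂ = d₁ − σ√T = -0.197074 − 0.555960 = -0.753034
e^{−rT} = 0.903441
e^{−qT} = 0.872595
N(−d₁) = 0.578115,  N(−d₂) = 0.774285
Put price V = K·e^{−rT}·N(−d₂) − S·e^{−qT}·N(−d₁) = 81.396249 − 46.667630 = 34.728619
φ(d₁) = (1/√(2π))·e^{−d₁²/2} = 0.391270
Γ = e^{−qT}·φ(d₁) / (S·σ·√T) = 0.006638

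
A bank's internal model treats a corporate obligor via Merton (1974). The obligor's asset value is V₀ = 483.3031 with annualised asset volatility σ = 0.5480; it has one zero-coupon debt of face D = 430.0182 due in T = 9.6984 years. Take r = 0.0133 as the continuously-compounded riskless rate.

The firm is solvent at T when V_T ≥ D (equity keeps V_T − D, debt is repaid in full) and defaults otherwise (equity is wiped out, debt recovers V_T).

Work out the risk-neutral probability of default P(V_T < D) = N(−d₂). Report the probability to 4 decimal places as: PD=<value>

PD=0.7609

Work the structural quantities from V₀ = 483.3031 against face 430.0182:
d₁ = [ln(V₀/D) + (r + σ²/2)T] / (σ√T)
   = [ln(483.3031/430.0182) + (0.0133 + 0.5·0.5480²)·9.6984] / (0.5480·√9.6984)
   = [0.116816 + 1.585223] / 1.706596 = 0.997330
d₂ = d₁ − σ√T = 0.997330 − 1.706596 = -0.709265
risk-neutral PD = N(−d₂) = N(0.709265) = 0.760920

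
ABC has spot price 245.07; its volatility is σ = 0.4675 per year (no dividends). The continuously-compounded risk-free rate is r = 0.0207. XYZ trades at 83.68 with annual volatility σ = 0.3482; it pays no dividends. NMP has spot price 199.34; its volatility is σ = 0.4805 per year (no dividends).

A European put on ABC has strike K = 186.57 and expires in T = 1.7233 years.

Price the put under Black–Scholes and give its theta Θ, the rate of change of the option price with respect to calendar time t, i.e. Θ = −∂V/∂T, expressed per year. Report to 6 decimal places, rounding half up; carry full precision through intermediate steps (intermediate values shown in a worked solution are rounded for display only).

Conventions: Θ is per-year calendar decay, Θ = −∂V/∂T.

price = 24.795560
Θ = -10.972056

σ√T = 0.4675·√1.7233 = 0.613708
d₁ = (ln(S/K) + (r+σ²/2)T) / (σ√T) = (ln(245.07/186.57) + (0.0207+0.4675²/2)·1.7233) / 0.613708 = (0.272737 + 0.223991) / 0.613708 = 0.809389
d₂ = d₁ − σ√T = 0.809389 − 0.613708 = 0.195680
e^{−rT} = 0.964956
N(−d₁) = 0.209146,  N(−d₂) = 0.422430
Put price V = K·e^{−rT}·N(−d₂) − S·N(−d₁) = 76.050916 − 51.255356 = 24.795560
φ(d₁) = (1/√(2π))·e^{−d₁²/2} = 0.287511
Θ = −S·φ(d₁)·σ/(2√T) + r·K·e^{−rT}·N(−d₂) = −12.546310 + 1.574254 = -10.972056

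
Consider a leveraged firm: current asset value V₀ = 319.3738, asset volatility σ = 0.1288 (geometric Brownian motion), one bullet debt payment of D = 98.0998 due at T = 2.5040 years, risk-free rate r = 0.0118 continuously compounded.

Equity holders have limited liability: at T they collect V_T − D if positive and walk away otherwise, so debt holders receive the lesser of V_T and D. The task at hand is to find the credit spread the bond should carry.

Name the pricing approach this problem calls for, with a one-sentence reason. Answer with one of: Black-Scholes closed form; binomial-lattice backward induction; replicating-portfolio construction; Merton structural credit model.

Key observation: assets follow a GBM and default happens iff V_T < 98.0998; valuing claims on that split (equity as a call, risky debt as the residual) is the structural model's definition.

framework: Merton structural credit model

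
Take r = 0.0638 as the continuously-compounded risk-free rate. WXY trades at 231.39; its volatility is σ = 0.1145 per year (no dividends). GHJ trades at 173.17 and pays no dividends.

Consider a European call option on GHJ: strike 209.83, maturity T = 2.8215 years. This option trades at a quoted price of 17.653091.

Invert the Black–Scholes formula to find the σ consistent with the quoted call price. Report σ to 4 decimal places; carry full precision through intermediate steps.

At σ = 0.1605 the Black–Scholes value reproduces the quote:
σ√T = 0.1605·√2.8215 = 0.269597
d₁ = (ln(S/K) + (r+σ²/2)T) / (σ√T) = (ln(173.17/209.83) + (0.0638+0.1605²/2)·2.8215) / 0.269597 = (-0.192024 + 0.216353) / 0.269597 = 0.090242
d₂ = d₁ − σ√T = 0.090242 − 0.269597 = -0.179355
e^{−rT} = 0.835260
N(d₁) = 0.535953,  N(d₂) = 0.428830
V = S·N(d₁) − K·e^{−rT}·N(d₂) = 92.810926 − 75.157835 = 17.653091 (equal to the quote); since ∂V/∂σ > 0 for all σ, the implied volatility is unique

sigma = 0.1605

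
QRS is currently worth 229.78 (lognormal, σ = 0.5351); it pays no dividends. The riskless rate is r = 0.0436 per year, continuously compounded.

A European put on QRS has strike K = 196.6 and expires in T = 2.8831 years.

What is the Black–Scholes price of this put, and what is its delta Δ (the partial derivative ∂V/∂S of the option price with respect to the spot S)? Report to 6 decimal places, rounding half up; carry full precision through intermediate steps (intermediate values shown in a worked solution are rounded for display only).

price = 45.543397
Δ = -0.222349

σ√T = 0.5351·√2.8831 = 0.908583
d₁ = (ln(S/K) + (r+σ²/2)T) / (σ√T) = (ln(229.78/196.6) + (0.0436+0.5351²/2)·2.8831) / 0.908583 = (0.155951 + 0.538465) / 0.908583 = 0.764284
d₂ = d₁ − σ√T = 0.764284 − 0.908583 = -0.144299
e^{−rT} = 0.881877
N(−d₁) = 0.222349,  N(−d₂) = 0.557368
Put price V = K·e^{−rT}·N(−d₂) − S·N(−d₁) = 96.634721 − 51.091323 = 45.543397
Δ = −N(−d₁) = -0.222349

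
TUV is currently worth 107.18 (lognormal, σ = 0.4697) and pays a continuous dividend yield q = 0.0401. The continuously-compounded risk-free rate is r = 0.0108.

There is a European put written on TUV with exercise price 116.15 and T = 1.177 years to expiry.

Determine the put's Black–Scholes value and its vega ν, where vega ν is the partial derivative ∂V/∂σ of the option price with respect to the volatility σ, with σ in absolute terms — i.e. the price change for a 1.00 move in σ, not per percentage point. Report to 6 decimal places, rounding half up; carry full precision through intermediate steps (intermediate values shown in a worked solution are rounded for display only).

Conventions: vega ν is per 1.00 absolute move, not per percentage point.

price = 28.574109
ν = 44.231007

σ√T = 0.4697·√1.177 = 0.509576
d₁ = (ln(S/K) + (r−q+σ²/2)T) / (σ√T) = (ln(107.18/116.15) + (0.0108−0.0401+0.4697²/2)·1.177) / 0.509576 = (-0.080373 + 0.095348) / 0.509576 = 0.029387
d₂ = d₁ − σ√T = 0.029387 − 0.509576 = -0.480189
e^{−rT} = 0.987369
e^{−qT} = 0.953899
N(−d₁) = 0.488278,  N(−d₂) = 0.684453
Put price V = K·e^{−rT}·N(−d₂) − S·e^{−qT}·N(−d₁) = 78.495102 − 49.920993 = 28.574109
φ(d₁) = (1/√(2π))·e^{−d₁²/2} = 0.398770
ν = S·e^{−qT}·φ(d₁)·√T = 44.231007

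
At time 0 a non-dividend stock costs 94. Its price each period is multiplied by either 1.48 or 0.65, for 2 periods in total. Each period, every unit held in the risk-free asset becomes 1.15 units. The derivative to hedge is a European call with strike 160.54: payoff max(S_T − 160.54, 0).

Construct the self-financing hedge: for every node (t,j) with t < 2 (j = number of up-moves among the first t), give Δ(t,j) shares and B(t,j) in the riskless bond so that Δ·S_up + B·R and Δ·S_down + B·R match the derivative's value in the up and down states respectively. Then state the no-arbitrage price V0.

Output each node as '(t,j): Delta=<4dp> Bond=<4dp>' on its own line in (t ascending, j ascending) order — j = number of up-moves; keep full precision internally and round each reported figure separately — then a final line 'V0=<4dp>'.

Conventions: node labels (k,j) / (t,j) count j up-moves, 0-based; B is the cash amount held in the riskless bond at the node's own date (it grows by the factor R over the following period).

Arbitrage-free pricing uses the up-move probability p* = (R−d)/(u−d) = 0.6024, discounting each step at R = 1.15.
Payoffs at expiry: V(2,0)=0.0000, V(2,1)=0.0000, V(2,2)=45.3576
  t=1,j=0: stock 61.1000 → up 90.4280 (V=0.0000), down 39.7150 (V=0.0000). Price 0.0000; hedge Δ=0.0000, bond B=0.0000.
  t=1,j=1: stock 139.1200 → up 205.8976 (V=45.3576), down 90.4280 (V=0.0000). Price 23.7599; hedge Δ=0.3928, bond B=-30.8878.
  t=0,j=0: stock 94.0000 → up 139.1200 (V=23.7599), down 61.1000 (V=0.0000). Price 12.4462; hedge Δ=0.3045, bond B=-16.1801.
Check: Δ(0,0)·S0 + B(0,0) = 12.4462 = V0.

(0,0): Delta=0.3045 Bond=-16.1801
(1,0): Delta=0.0000 Bond=0.0000
(1,1): Delta=0.3928 Bond=-30.8878
V0=12.4462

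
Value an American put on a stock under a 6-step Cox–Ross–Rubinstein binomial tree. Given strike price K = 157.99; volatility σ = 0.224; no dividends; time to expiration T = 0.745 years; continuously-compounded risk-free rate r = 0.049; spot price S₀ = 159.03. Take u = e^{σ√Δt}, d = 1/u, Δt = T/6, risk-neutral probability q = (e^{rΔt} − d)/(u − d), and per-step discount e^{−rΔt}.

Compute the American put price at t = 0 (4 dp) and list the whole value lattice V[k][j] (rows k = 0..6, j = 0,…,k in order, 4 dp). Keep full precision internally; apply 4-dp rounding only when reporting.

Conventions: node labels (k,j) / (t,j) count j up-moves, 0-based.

Δt=0.12417  u=1.08213  d=0.92410  q=0.51890  discount=0.99393
step 6 (expiry): payoffs max(K−S,0) = 58.9520 42.0159 22.1837 0.0000 0.0000 0.0000 0.0000
k=5: (k=5,j=0): S=107.1720, K−S=50.8180, hold=49.8597 ⇒ V=50.8180 exercise | (k=5,j=1): S=125.4991, K−S=32.4909, hold=31.5326 ⇒ V=32.4909 exercise | (k=5,j=2): S=146.9601, K−S=11.0299, hold=10.6079 ⇒ V=11.0299 exercise | (k=5,j=3): S=172.0912, K−S=0.0000, hold=0.0000 ⇒ V=0.0000 continue | (k=5,j=4): S=201.5198, K−S=0.0000, hold=0.0000 ⇒ V=0.0000 continue | (k=5,j=5): S=235.9808, K−S=0.0000, hold=0.0000 ⇒ V=0.0000 continue
k=4: (k=4,j=0): S=115.9741, K−S=42.0159, hold=41.0576 ⇒ V=42.0159 exercise | (k=4,j=1): S=135.8063, K−S=22.1837, hold=21.2254 ⇒ V=22.1837 exercise | (k=4,j=2): S=159.0300, K−S=0.0000, hold=5.2743 ⇒ V=5.2743 continue | (k=4,j=3): S=186.2251, K−S=0.0000, hold=0.0000 ⇒ V=0.0000 continue | (k=4,j=4): S=218.0706, K−S=0.0000, hold=0.0000 ⇒ V=0.0000 continue
k=3: (k=3,j=0): S=125.4991, K−S=32.4909, hold=31.5326 ⇒ V=32.4909 exercise | (k=3,j=1): S=146.9601, K−S=11.0299, hold=13.3282 ⇒ V=13.3282 continue | (k=3,j=2): S=172.0912, K−S=0.0000, hold=2.5221 ⇒ V=2.5221 continue | (k=3,j=3): S=201.5198, K−S=0.0000, hold=0.0000 ⇒ V=0.0000 continue
k=2: (k=2,j=0): S=135.8063, K−S=22.1837, hold=22.4107 ⇒ V=22.4107 continue | (k=2,j=1): S=159.0300, K−S=0.0000, hold=7.6741 ⇒ V=7.6741 continue | (k=2,j=2): S=186.2251, K−S=0.0000, hold=1.2060 ⇒ V=1.2060 continue
k=1: (k=1,j=0): S=146.9601, K−S=11.0299, hold=14.6744 ⇒ V=14.6744 continue | (k=1,j=1): S=172.0912, K−S=0.0000, hold=4.2917 ⇒ V=4.2917 continue
k=0: (k=0,j=0): S=159.0300, K−S=0.0000, hold=9.2305 ⇒ V=9.2305 continue

price = 9.2305
tree:
9.2305
14.6744 4.2917
22.4107 7.6741 1.2060
32.4909 13.3282 2.5221 0.0000
42.0159 22.1837 5.2743 0.0000 0.0000
50.8180 32.4909 11.0299 0.0000 0.0000 0.0000
58.9520 42.0159 22.1837 0.0000 0.0000 0.0000 0.0000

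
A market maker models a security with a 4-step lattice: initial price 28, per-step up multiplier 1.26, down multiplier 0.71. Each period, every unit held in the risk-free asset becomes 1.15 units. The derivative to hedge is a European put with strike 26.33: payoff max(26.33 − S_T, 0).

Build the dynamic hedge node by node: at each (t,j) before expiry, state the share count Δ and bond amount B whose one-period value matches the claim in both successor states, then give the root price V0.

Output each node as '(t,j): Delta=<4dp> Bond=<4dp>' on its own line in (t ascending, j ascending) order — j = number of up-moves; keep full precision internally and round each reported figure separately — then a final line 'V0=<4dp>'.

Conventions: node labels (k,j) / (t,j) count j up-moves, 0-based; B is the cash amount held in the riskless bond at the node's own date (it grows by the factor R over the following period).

(0,0): Delta=-0.1063 Bond=3.5380
(1,0): Delta=-0.4053 Bond=10.0128
(1,1): Delta=-0.0641 Bond=2.5827
(2,0): Delta=-1.0000 Bond=19.9093
(2,1): Delta=-0.3215 Bond=9.4161
(2,2): Delta=-0.0279 Bond=1.3586
(3,0): Delta=-1.0000 Bond=22.8957
(3,1): Delta=-1.0000 Bond=22.8957
(3,2): Delta=-0.2259 Bond=7.8117
(3,3): Delta=0.0000 Bond=0.0000
V0=0.5625

Under the risk-neutral measure, an up-move has probability p* = (R−d)/(u−d) = 0.8000 and values discount at R = 1.15.
Expiry values: V(4,0)=19.2147, V(4,1)=13.7029, V(4,2)=3.9213, V(4,3)=0.0000, V(4,4)=0.0000
Node (3,0) S=10.0215: V=(p*·13.7029+(1−p*)·19.2147)/1.15=12.8741; Δ=(13.7029−19.2147)/(12.6271−7.1153)=-1.0000; B=V−Δ·S=22.8957
Node (3,1) S=17.7846: V=(p*·3.9213+(1−p*)·13.7029)/1.15=5.1110; Δ=(3.9213−13.7029)/(22.4087−12.6271)=-1.0000; B=V−Δ·S=22.8957
Node (3,2) S=31.5615: V=(p*·0.0000+(1−p*)·3.9213)/1.15=0.6820; Δ=(0.0000−3.9213)/(39.7675−22.4087)=-0.2259; B=V−Δ·S=7.8117
Node (3,3) S=56.0105: V=(p*·0.0000+(1−p*)·0.0000)/1.15=0.0000; Δ=(0.0000−0.0000)/(70.5733−39.7675)=0.0000; B=V−Δ·S=0.0000
Node (2,0) S=14.1148: V=(p*·5.1110+(1−p*)·12.8741)/1.15=5.7945; Δ=(5.1110−12.8741)/(17.7846−10.0215)=-1.0000; B=V−Δ·S=19.9093
Node (2,1) S=25.0488: V=(p*·0.6820+(1−p*)·5.1110)/1.15=1.3633; Δ=(0.6820−5.1110)/(31.5615−17.7846)=-0.3215; B=V−Δ·S=9.4161
Node (2,2) S=44.4528: V=(p*·0.0000+(1−p*)·0.6820)/1.15=0.1186; Δ=(0.0000−0.6820)/(56.0105−31.5615)=-0.0279; B=V−Δ·S=1.3586
Node (1,0) S=19.8800: V=(p*·1.3633+(1−p*)·5.7945)/1.15=1.9561; Δ=(1.3633−5.7945)/(25.0488−14.1148)=-0.4053; B=V−Δ·S=10.0128
Node (1,1) S=35.2800: V=(p*·0.1186+(1−p*)·1.3633)/1.15=0.3196; Δ=(0.1186−1.3633)/(44.4528−25.0488)=-0.0641; B=V−Δ·S=2.5827
Node (0,0) S=28.0000: V=(p*·0.3196+(1−p*)·1.9561)/1.15=0.5625; Δ=(0.3196−1.9561)/(35.2800−19.8800)=-0.1063; B=V−Δ·S=3.5380
Verification: the root portfolio costs Δ(0,0)·S0 + B(0,0) = 0.5625, matching V0.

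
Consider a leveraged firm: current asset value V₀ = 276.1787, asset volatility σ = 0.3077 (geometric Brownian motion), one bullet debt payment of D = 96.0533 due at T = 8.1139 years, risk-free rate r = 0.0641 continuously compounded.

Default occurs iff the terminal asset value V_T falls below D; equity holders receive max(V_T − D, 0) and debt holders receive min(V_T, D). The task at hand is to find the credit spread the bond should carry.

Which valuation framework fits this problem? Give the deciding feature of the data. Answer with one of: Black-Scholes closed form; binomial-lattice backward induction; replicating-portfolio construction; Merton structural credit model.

framework: Merton structural credit model

Key observation: assets follow a GBM and default happens iff V_T < 96.0533; valuing claims on that split (equity as a call, risky debt as the residual) is the structural model's definition.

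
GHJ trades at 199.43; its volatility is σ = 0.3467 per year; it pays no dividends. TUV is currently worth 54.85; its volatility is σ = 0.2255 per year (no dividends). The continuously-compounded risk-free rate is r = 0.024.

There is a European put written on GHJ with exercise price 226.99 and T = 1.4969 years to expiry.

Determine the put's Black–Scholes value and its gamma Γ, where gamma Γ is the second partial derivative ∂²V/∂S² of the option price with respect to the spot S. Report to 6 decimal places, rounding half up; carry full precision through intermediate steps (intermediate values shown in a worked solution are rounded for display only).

σ√T = 0.3467·√1.4969 = 0.424180
d₁ = (ln(S/K) + (r+σ²/2)T) / (σ√T) = (ln(199.43/226.99) + (0.024+0.3467²/2)·1.4969) / 0.424180 = (-0.129443 + 0.125890) / 0.424180 = -0.008375
d₂ = d₁ − σ√T = -0.008375 − 0.424180 = -0.432556
e^{−rT} = 0.964712
N(−d₁) = 0.503341,  N(−d₂) = 0.667331
Put price V = K·e^{−rT}·N(−d₂) − S·N(−d₁) = 146.132169 − 100.381354 = 45.750815
φ(d₁) = (1/√(2π))·e^{−d₁²/2} = 0.398928
Γ = φ(d₁) / (S·σ·√T) = 0.004716

price = 45.750815
Γ = 0.004716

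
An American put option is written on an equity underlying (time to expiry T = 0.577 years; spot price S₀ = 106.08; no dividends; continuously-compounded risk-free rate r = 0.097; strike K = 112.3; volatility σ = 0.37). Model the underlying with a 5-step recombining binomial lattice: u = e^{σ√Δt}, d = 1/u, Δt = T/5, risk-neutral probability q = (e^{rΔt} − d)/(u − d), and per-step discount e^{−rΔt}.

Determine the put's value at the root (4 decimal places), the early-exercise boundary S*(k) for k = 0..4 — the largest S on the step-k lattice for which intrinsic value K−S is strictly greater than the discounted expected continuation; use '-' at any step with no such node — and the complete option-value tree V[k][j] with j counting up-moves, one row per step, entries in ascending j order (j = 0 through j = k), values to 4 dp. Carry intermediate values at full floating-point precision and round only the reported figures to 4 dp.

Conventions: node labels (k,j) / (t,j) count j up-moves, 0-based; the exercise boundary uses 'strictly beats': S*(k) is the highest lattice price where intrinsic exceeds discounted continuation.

Δt=0.11540  u=1.13393  d=0.88189  q=0.51328  discount=0.98887
step 5 (expiry): payoffs max(K−S,0) = 55.7153 39.5434 18.7494 0.0000 0.0000 0.0000
step 4: (k=4,j=0): S=64.1631, K−S=48.1369, hold=46.8868 ⇒ V=48.1369 exercise | (k=4,j=1): S=82.5011, K−S=29.7989, hold=28.5489 ⇒ V=29.7989 exercise | (k=4,j=2): S=106.0800, K−S=6.2200, hold=9.0241 ⇒ V=9.0241 continue | (k=4,j=3): S=136.3978, K−S=0.0000, hold=0.0000 ⇒ V=0.0000 continue | (k=4,j=4): S=175.3805, K−S=0.0000, hold=0.0000 ⇒ V=0.0000 continue  boundary S*=82.5011
step 3: (k=3,j=0): S=72.7566, K−S=39.5434, hold=38.2933 ⇒ V=39.5434 exercise | (k=3,j=1): S=93.5506, K−S=18.7494, hold=18.9226 ⇒ V=18.9226 continue | (k=3,j=2): S=120.2875, K−S=0.0000, hold=4.3433 ⇒ V=4.3433 continue | (k=3,j=3): S=154.6658, K−S=0.0000, hold=0.0000 ⇒ V=0.0000 continue  boundary S*=72.7566
step 2: (k=2,j=0): S=82.5011, K−S=29.7989, hold=28.6368 ⇒ V=29.7989 exercise | (k=2,j=1): S=106.0800, K−S=6.2200, hold=11.3120 ⇒ V=11.3120 continue | (k=2,j=2): S=136.3978, K−S=0.0000, hold=2.0905 ⇒ V=2.0905 continue  boundary S*=82.5011
step 1: (k=1,j=0): S=93.5506, K−S=18.7494, hold=20.0839 ⇒ V=20.0839 continue | (k=1,j=1): S=120.2875, K−S=0.0000, hold=6.5056 ⇒ V=6.5056 continue  boundary S*=-
step 0: (k=0,j=0): S=106.0800, K−S=6.2200, hold=12.9684 ⇒ V=12.9684 continue  boundary S*=-

price = 12.9684
boundary = - - 82.5011 72.7566 82.5011
tree:
12.9684
20.0839 6.5056
29.7989 11.3120 2.0905
39.5434 18.9226 4.3433 0.0000
48.1369 29.7989 9.0241 0.0000 0.0000
55.7153 39.5434 18.7494 0.0000 0.0000 0.0000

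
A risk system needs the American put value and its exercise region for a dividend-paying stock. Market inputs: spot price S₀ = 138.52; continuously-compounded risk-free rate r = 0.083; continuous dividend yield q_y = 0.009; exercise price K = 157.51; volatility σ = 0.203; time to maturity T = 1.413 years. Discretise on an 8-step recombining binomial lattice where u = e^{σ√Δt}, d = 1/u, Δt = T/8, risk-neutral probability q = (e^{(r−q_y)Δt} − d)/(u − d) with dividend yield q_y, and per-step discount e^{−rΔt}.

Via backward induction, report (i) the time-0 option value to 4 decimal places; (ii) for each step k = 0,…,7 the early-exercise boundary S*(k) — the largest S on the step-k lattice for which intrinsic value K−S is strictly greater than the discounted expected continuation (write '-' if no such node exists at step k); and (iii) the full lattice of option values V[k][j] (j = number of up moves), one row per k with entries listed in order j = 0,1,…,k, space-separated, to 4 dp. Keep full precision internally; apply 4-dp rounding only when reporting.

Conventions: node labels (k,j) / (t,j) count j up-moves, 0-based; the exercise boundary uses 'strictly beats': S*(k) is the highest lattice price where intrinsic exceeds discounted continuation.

Δt=0.17663  u=1.08906  d=0.91822  q=0.55569  discount=0.98545
step 8 (expiry): payoffs max(K−S,0) = 87.5097 74.4861 59.0395 40.7190 18.9900 0.0000 0.0000 0.0000 0.0000
step 7: (k=7,j=0): S=76.2345, K−S=81.2755, hold=79.1043 ⇒ V=81.2755 exercise | (k=7,j=1): S=90.4180, K−S=67.0920, hold=64.9434 ⇒ V=67.0920 exercise | (k=7,j=2): S=107.2403, K−S=50.2697, hold=48.1479 ⇒ V=50.2697 exercise | (k=7,j=3): S=127.1923, K−S=30.3177, hold=28.2275 ⇒ V=30.3177 exercise | (k=7,j=4): S=150.8565, K−S=6.6535, hold=8.3146 ⇒ V=8.3146 continue | (k=7,j=5): S=178.9234, K−S=0.0000, hold=0.0000 ⇒ V=0.0000 continue | (k=7,j=6): S=212.2122, K−S=0.0000, hold=0.0000 ⇒ V=0.0000 continue | (k=7,j=7): S=251.6943, K−S=0.0000, hold=0.0000 ⇒ V=0.0000 continue  boundary S*=127.1923
step 6: (k=6,j=0): S=83.0239, K−S=74.4861, hold=72.3257 ⇒ V=74.4861 exercise | (k=6,j=1): S=98.4705, K−S=59.0395, hold=56.9036 ⇒ V=59.0395 exercise | (k=6,j=2): S=116.7910, K−S=40.7190, hold=38.6123 ⇒ V=40.7190 exercise | (k=6,j=3): S=138.5200, K−S=18.9900, hold=17.8274 ⇒ V=18.9900 exercise | (k=6,j=4): S=164.2917, K−S=0.0000, hold=3.6405 ⇒ V=3.6405 continue | (k=6,j=5): S=194.8582, K−S=0.0000, hold=0.0000 ⇒ V=0.0000 continue | (k=6,j=6): S=231.1116, K−S=0.0000, hold=0.0000 ⇒ V=0.0000 continue  boundary S*=138.5200
step 5: (k=5,j=0): S=90.4180, K−S=67.0920, hold=64.9434 ⇒ V=67.0920 exercise | (k=5,j=1): S=107.2403, K−S=50.2697, hold=48.1479 ⇒ V=50.2697 exercise | (k=5,j=2): S=127.1923, K−S=30.3177, hold=28.2275 ⇒ V=30.3177 exercise | (k=5,j=3): S=150.8565, K−S=6.6535, hold=10.3081 ⇒ V=10.3081 continue | (k=5,j=4): S=178.9234, K−S=0.0000, hold=1.5939 ⇒ V=1.5939 continue | (k=5,j=5): S=212.2122, K−S=0.0000, hold=0.0000 ⇒ V=0.0000 continue  boundary S*=127.1923
step 4: (k=4,j=0): S=98.4705, K−S=59.0395, hold=56.9036 ⇒ V=59.0395 exercise | (k=4,j=1): S=116.7910, K−S=40.7190, hold=38.6123 ⇒ V=40.7190 exercise | (k=4,j=2): S=138.5200, K−S=18.9900, hold=18.9191 ⇒ V=18.9900 exercise | (k=4,j=3): S=164.2917, K−S=0.0000, hold=5.3862 ⇒ V=5.3862 continue | (k=4,j=4): S=194.8582, K−S=0.0000, hold=0.6979 ⇒ V=0.6979 continue  boundary S*=138.5200
step 3: (k=3,j=0): S=107.2403, K−S=50.2697, hold=48.1479 ⇒ V=50.2697 exercise | (k=3,j=1): S=127.1923, K−S=30.3177, hold=28.2275 ⇒ V=30.3177 exercise | (k=3,j=2): S=150.8565, K−S=6.6535, hold=11.2641 ⇒ V=11.2641 continue | (k=3,j=3): S=178.9234, K−S=0.0000, hold=2.7404 ⇒ V=2.7404 continue  boundary S*=127.1923
step 2: (k=2,j=0): S=116.7910, K−S=40.7190, hold=38.6123 ⇒ V=40.7190 exercise | (k=2,j=1): S=138.5200, K−S=18.9900, hold=19.4426 ⇒ V=19.4426 continue | (k=2,j=2): S=164.2917, K−S=0.0000, hold=6.4325 ⇒ V=6.4325 continue  boundary S*=116.7910
step 1: (k=1,j=0): S=127.1923, K−S=30.3177, hold=28.4753 ⇒ V=30.3177 exercise | (k=1,j=1): S=150.8565, K−S=6.6535, hold=12.0352 ⇒ V=12.0352 continue  boundary S*=127.1923
step 0: (k=0,j=0): S=138.5200, K−S=18.9900, hold=19.8649 ⇒ V=19.8649 continue  boundary S*=-

price = 19.8649
boundary = - 127.1923 116.7910 127.1923 138.5200 127.1923 138.5200 127.1923
tree:
19.8649
30.3177 12.0352
40.7190 19.4426 6.4325
50.2697 30.3177 11.2641 2.7404
59.0395 40.7190 18.9900 5.3862 0.6979
67.0920 50.2697 30.3177 10.3081 1.5939 0.0000
74.4861 59.0395 40.7190 18.9900 3.6405 0.0000 0.0000
81.2755 67.0920 50.2697 30.3177 8.3146 0.0000 0.0000 0.0000
87.5097 74.4861 59.0395 40.7190 18.9900 0.0000 0.0000 0.0000 0.0000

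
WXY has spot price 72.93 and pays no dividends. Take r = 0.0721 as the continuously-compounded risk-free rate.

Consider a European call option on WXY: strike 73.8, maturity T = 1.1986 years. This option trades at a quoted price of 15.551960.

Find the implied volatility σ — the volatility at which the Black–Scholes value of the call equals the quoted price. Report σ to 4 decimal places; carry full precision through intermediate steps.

At σ = 0.4194 the Black–Scholes value reproduces the quote:
σ√T = 0.4194·√1.1986 = 0.459162
d₁ = (ln(S/K) + (r+σ²/2)T) / (σ√T) = (ln(72.93/73.8) + (0.0721+0.4194²/2)·1.1986) / 0.459162 = (-0.011859 + 0.191834) / 0.459162 = 0.391965
d₂ = d₁ − σ√T = 0.391965 − 0.459162 = -0.067197
e^{−rT} = 0.917210
N(d₁) = 0.652458,  N(d₂) = 0.473212
V = S·N(d₁) − K·e^{−rT}·N(d₂) = 47.583748 − 32.031789 = 15.551960 (matching the quote); vega is positive throughout, so no other σ reproduces this price

sigma = 0.4194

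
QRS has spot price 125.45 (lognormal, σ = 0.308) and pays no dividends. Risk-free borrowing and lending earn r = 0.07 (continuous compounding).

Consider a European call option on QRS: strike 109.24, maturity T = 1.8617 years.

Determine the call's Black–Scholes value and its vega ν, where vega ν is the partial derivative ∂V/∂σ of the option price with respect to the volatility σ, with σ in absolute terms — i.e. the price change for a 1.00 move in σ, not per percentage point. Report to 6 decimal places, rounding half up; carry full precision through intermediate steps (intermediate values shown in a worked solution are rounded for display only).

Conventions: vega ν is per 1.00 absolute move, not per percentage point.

σ√T = 0.308·√1.8617 = 0.420248
d₁ = (ln(S/K) + (r+σ²/2)T) / (σ√T) = (ln(125.45/109.24) + (0.07+0.308²/2)·1.8617) / 0.420248 = (0.138360 + 0.218623) / 0.420248 = 0.849458
d₂ = d₁ − σ√T = 0.849458 − 0.420248 = 0.429211
e^{−rT} = 0.877815
N(d₁) = 0.802187,  N(d₂) = 0.666115
Call price V = S·N(d₁) − K·e^{−rT}·N(d₂) = 100.634343 − 63.875464 = 36.758879
φ(d₁) = (1/√(2π))·e^{−d₁²/2} = 0.278113
ν = S·φ(d₁)·√T = 47.604341

price = 36.758879
ν = 47.604341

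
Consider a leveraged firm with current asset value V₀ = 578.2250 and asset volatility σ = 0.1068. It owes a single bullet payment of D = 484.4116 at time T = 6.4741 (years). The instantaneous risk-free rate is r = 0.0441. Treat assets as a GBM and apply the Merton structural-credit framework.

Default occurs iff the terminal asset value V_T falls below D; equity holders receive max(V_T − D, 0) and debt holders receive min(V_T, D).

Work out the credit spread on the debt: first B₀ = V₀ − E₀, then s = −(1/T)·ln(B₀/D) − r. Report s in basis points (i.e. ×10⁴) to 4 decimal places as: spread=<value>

spread=9.5873

Apply the equity-as-call identities (strike 484.4116, horizon 6.4741 years):
d₁ = [ln(V₀/D) + (r + σ²/2)T] / (σ√T)
   = [ln(578.2250/484.4116) + (0.0441 + 0.5·0.1068²)·6.4741] / (0.1068·√6.4741)
   = [0.177028 + 0.322430] / 0.271745 = 1.837970
d₂ = d₁ − σ√T = 1.837970 − 0.271745 = 1.566225
N(d₁) = 0.966967,  N(d₂) = 0.941352,  e^(−rT) = 0.751632
E₀ = V₀·N(d₁) − D·e^(−rT)·N(d₂)
   = 578.2250·0.966967 − 484.4116·0.751632·0.941352 = 216.378449
B₀ = V₀ − E₀ = 578.2250 − 216.378449 = 361.846551
spread = −(1/T)·ln(B₀/D) − r = −(1/6.4741)·ln(361.846551/484.4116) − 0.0441 = 0.00095873
in basis points: 0.00095873 × 10⁴ = 9.5873 bp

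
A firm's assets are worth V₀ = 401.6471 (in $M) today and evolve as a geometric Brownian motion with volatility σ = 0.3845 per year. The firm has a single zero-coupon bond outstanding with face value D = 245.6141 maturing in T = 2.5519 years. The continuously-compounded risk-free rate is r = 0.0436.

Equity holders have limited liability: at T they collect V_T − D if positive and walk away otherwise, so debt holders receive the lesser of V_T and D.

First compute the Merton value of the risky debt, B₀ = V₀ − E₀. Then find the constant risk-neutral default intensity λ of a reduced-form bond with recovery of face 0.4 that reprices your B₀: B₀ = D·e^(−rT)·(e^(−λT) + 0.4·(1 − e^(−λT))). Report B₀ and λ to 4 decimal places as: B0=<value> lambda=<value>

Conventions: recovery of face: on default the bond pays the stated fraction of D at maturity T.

B0=204.4759 lambda=0.0483

With assets at 401.6471 and a single debt payment of 245.6141 at 2.5519 years:
d₁ = [ln(V₀/D) + (r + σ²/2)T] / (σ√T)
   = [ln(401.6471/245.6141) + (0.0436 + 0.5·0.3845²)·2.5519] / (0.3845·√2.5519)
   = [0.491812 + 0.299900] / 0.614226 = 1.288959
d₂ = d₁ − σ√T = 1.288959 − 0.614226 = 0.674733
N(d₁) = 0.901294,  N(d₂) = 0.750077,  e^(−rT) = 0.894704
E₀ = V₀·N(d₁) − D·e^(−rT)·N(d₂)
   = 401.6471·0.901294 − 245.6141·0.894704·0.750077 = 197.171209
B₀ = V₀ − E₀ = 401.6471 − 197.171209 = 204.475891
e^(−λT) = (B₀·e^(rT)/D − 0.4)/(1 − 0.4) = (204.4759·1.117689/245.6141 − 0.4)/0.6 = 0.88414272
λ = −ln(0.88414272)/2.5519 = 0.048253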